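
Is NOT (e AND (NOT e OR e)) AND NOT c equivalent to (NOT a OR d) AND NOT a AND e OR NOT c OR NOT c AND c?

No

E1: NOT (e AND (NOT e OR e)) AND NOT c
    = NOT e AND NOT c   — complement / identity
E2: (NOT a OR d) AND NOT a AND e OR NOT c OR NOT c AND c
    = (NOT a OR d) AND NOT a AND e OR NOT c   — complement / identity
    = NOT a AND e OR NOT c   — absorption
These differ: at a=0, c=0, d=1, e=1, E1 = 0 but E2 = 1.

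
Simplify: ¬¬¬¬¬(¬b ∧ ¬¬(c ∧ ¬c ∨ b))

¬¬¬¬¬(¬b ∧ ¬¬(c ∧ ¬c ∨ b))
= ¬¬¬¬¬(¬b ∧ ¬¬b)   — complement / identity
= ¬¬¬¬(b ∨ ¬b)   — De Morgan
= ¬¬(b ∨ ¬b)   — double negation
= b ∨ ¬b   — double negation
= True   — complement

True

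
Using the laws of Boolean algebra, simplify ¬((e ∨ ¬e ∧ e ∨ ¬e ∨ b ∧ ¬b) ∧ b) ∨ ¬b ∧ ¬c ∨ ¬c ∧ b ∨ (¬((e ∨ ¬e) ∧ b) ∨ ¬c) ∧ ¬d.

¬b ∨ ¬c

¬((e ∨ ¬e ∧ e ∨ ¬e ∨ b ∧ ¬b) ∧ b) ∨ ¬b ∧ ¬c ∨ ¬c ∧ b ∨ (¬((e ∨ ¬e) ∧ b) ∨ ¬c) ∧ ¬d
= ¬((e ∨ ¬e ∧ e ∨ ¬e) ∧ b) ∨ ¬b ∧ ¬c ∨ ¬c ∧ b ∨ (¬((e ∨ ¬e) ∧ b) ∨ ¬c) ∧ ¬d   [complement / identity]
= ¬((e ∨ ¬e ∧ e ∨ ¬e) ∧ b) ∨ ¬c ∨ (¬((e ∨ ¬e) ∧ b) ∨ ¬c) ∧ ¬d   [distribution]
= ¬((e ∨ ¬e) ∧ b) ∨ ¬c ∨ (¬((e ∨ ¬e) ∧ b) ∨ ¬c) ∧ ¬d   [complement / identity]
= ¬((e ∨ ¬e) ∧ b) ∨ ¬c   [absorption]
= ¬b ∨ ¬c   [complement / identity]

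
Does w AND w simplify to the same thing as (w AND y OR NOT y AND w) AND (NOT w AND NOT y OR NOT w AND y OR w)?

E1: w AND w
    = w
E2: (w AND y OR NOT y AND w) AND (NOT w AND NOT y OR NOT w AND y OR w)
    = (w AND y OR NOT y AND w) AND (NOT w OR w)
    = w AND (NOT w OR w)
    = w
Both reduce to w, so they are equivalent.

Yes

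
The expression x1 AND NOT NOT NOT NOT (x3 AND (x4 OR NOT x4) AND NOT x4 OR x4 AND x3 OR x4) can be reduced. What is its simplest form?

x1 AND (x3 OR x4)

x1 AND NOT NOT NOT NOT (x3 AND (x4 OR NOT x4) AND NOT x4 OR x4 AND x3 OR x4)
= x1 AND NOT NOT (x3 AND (x4 OR NOT x4) AND NOT x4 OR x4 AND x3 OR x4)
= x1 AND NOT NOT (x3 AND NOT x4 OR x4 AND x3 OR x4)
= x1 AND NOT NOT (x3 AND (NOT x4 OR x4) OR x4)
= x1 AND NOT NOT (x3 OR x4)
= x1 AND (x3 OR x4)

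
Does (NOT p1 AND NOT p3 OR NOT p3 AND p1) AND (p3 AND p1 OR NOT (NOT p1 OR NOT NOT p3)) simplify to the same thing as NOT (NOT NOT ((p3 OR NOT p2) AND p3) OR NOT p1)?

E1: (NOT p1 AND NOT p3 OR NOT p3 AND p1) AND (p3 AND p1 OR NOT (NOT p1 OR NOT NOT p3))
    = NOT p3 AND (p3 AND p1 OR NOT (NOT p1 OR NOT NOT p3))   (distribution)
    = NOT p3 AND (p3 AND p1 OR p1 AND NOT p3)   (De Morgan)
    = NOT p3 AND p1   (distribution)
E2: NOT (NOT NOT ((p3 OR NOT p2) AND p3) OR NOT p1)
    = NOT ((p3 OR NOT p2) AND p3) AND p1   (De Morgan)
    = NOT p3 AND p1   (absorption)
Both reduce to NOT p3 AND p1, so they are equivalent.

Yes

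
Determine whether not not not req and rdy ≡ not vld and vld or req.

No

E1: not not not req and rdy
    = not req and rdy   (double negation)
E2: not vld and vld or req
    = req   (complement / identity)
These differ: at rdy=0, req=1, vld=0, E1 = 0 but E2 = 1.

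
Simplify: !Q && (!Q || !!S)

!Q

!Q && (!Q || !!S)
= !Q && (!Q || S)   [double negation]
= !Q   [absorption]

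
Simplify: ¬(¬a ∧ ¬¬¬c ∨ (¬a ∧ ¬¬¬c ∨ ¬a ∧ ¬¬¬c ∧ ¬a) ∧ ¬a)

¬(¬a ∧ ¬¬¬c ∨ (¬a ∧ ¬¬¬c ∨ ¬a ∧ ¬¬¬c ∧ ¬a) ∧ ¬a)
= ¬(¬a ∧ ¬¬¬c ∨ ¬a ∧ ¬¬¬c ∧ ¬a)
= ¬(¬a ∧ ¬¬¬c)
= ¬(¬a ∧ ¬c)
= a ∨ c

a ∨ c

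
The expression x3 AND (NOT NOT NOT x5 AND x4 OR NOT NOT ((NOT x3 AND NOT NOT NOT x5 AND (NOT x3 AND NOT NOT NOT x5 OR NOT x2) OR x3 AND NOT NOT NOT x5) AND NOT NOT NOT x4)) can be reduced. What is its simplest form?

x3 AND (NOT NOT NOT x5 AND x4 OR NOT NOT ((NOT x3 AND NOT NOT NOT x5 AND (NOT x3 AND NOT NOT NOT x5 OR NOT x2) OR x3 AND NOT NOT NOT x5) AND NOT NOT NOT x4))
= x3 AND (NOT NOT NOT x5 AND x4 OR NOT NOT ((NOT x3 AND NOT NOT NOT x5 AND (NOT x3 AND NOT NOT NOT x5 OR NOT x2) OR x3 AND NOT NOT NOT x5) AND NOT x4))   (double negation)
= x3 AND (NOT NOT NOT x5 AND x4 OR (NOT x3 AND NOT NOT NOT x5 AND (NOT x3 AND NOT NOT NOT x5 OR NOT x2) OR x3 AND NOT NOT NOT x5) AND NOT x4)   (double negation)
= x3 AND (NOT NOT NOT x5 AND x4 OR (NOT x3 AND NOT NOT NOT x5 OR x3 AND NOT NOT NOT x5) AND NOT x4)   (absorption)
= x3 AND (NOT NOT NOT x5 AND x4 OR NOT NOT NOT x5 AND NOT x4)   (distribution)
= x3 AND NOT NOT NOT x5   (distribution)
= x3 AND NOT x5   (double negation)

x3 AND NOT x5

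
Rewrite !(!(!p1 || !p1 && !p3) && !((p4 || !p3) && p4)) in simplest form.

!p1 || p4

!(!(!p1 || !p1 && !p3) && !((p4 || !p3) && p4))
= !p1 || !p1 && !p3 || (p4 || !p3) && p4   [De Morgan]
= !p1 || !p1 && !p3 || p4   [absorption]
= !p1 || p4   [absorption]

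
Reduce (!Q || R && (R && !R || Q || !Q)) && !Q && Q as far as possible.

(!Q || R && (R && !R || Q || !Q)) && !Q && Q
= (!Q || R && (Q || !Q)) && !Q && Q   — complement / identity
= (!Q || R) && !Q && Q   — complement / identity
= !Q && Q   — absorption
= false   — complement

false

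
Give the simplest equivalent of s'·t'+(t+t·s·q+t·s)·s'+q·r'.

s'+q·r'

s'·t'+(t+t·s·q+t·s)·s'+q·r'
= s'·t'+(t+t·s)·s'+q·r'   — absorption
= s'·t'+t·s'+q·r'   — absorption
= s'+q·r'   — distribution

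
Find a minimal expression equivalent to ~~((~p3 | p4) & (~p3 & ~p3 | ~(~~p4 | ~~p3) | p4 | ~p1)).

~p3 | p4

~~((~p3 | p4) & (~p3 & ~p3 | ~(~~p4 | ~~p3) | p4 | ~p1))
= ~~((~p3 | p4) & (~p3 & ~p3 | ~p4 & ~p3 | p4 | ~p1))
= ~~((~p3 | p4) & (~p3 & (~p3 | ~p4) | p4 | ~p1))
= ~~((~p3 | p4) & (~p3 | p4 | ~p1))
= ~~(~p3 | p4)
= ~p3 | p4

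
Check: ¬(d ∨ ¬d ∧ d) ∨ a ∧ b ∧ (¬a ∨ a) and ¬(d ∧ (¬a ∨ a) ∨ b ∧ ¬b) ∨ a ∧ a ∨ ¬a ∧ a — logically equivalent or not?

E1: ¬(d ∨ ¬d ∧ d) ∨ a ∧ b ∧ (¬a ∨ a)
    = ¬d ∨ a ∧ b ∧ (¬a ∨ a)   (complement / identity)
    = ¬d ∨ a ∧ b   (complement / identity)
E2: ¬(d ∧ (¬a ∨ a) ∨ b ∧ ¬b) ∨ a ∧ a ∨ ¬a ∧ a
    = ¬(d ∧ (¬a ∨ a) ∨ b ∧ ¬b) ∨ a   (distribution)
    = ¬(d ∧ (¬a ∨ a)) ∨ a   (complement / identity)
    = ¬d ∨ a   (complement / identity)
These differ: at a=1, b=0, d=1, E1 = 0 but E2 = 1.

No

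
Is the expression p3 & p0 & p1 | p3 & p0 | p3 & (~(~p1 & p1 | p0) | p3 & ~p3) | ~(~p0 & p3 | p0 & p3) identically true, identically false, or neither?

p3 & p0 & p1 | p3 & p0 | p3 & (~(~p1 & p1 | p0) | p3 & ~p3) | ~(~p0 & p3 | p0 & p3)
= p3 & p0 & p1 | p3 & p0 | p3 & (~p0 | p3 & ~p3) | ~(~p0 & p3 | p0 & p3)   — complement / identity
= p3 & p0 & p1 | p3 & p0 | p3 & (~p0 | p3 & ~p3) | ~p3   — distribution
= p3 & p0 & p1 | p3 & p0 | p3 & ~p0 | ~p3   — complement / identity
= p3 & p0 | p3 & ~p0 | ~p3   — absorption
= p3 | ~p3   — distribution
= 1   — complement

identically true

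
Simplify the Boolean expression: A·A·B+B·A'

B

A·A·B+B·A'
= A·B+B·A'   — idempotence
= B   — distribution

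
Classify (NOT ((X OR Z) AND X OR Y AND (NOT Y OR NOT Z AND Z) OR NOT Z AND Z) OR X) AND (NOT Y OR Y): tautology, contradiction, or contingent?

(NOT ((X OR Z) AND X OR Y AND (NOT Y OR NOT Z AND Z) OR NOT Z AND Z) OR X) AND (NOT Y OR Y)
= (NOT (X OR Y AND (NOT Y OR NOT Z AND Z) OR NOT Z AND Z) OR X) AND (NOT Y OR Y)   — absorption
= (NOT (X OR Y AND (NOT Y OR NOT Z AND Z)) OR X) AND (NOT Y OR Y)   — complement / identity
= NOT (X OR Y AND (NOT Y OR NOT Z AND Z)) OR X   — complement / identity
= NOT (X OR Y AND NOT Y) OR X   — complement / identity
= NOT X OR X   — complement / identity
= TRUE   — complement

tautology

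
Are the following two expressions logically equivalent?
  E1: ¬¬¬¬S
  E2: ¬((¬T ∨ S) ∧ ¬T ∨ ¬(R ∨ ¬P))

E1: ¬¬¬¬S
    = ¬¬S   (double negation)
    = S   (double negation)
E2: ¬((¬T ∨ S) ∧ ¬T ∨ ¬(R ∨ ¬P))
    = ¬(¬T ∨ ¬(R ∨ ¬P))   (absorption)
    = T ∧ (R ∨ ¬P)   (De Morgan)
These differ: at P=0, R=0, S=0, T=1, E1 = 0 but E2 = 1.

No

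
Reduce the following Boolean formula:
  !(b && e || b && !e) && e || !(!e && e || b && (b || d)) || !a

!(b && e || b && !e) && e || !(!e && e || b && (b || d)) || !a
= !b && e || !(!e && e || b && (b || d)) || !a   [distribution]
= !b && e || !(b && (b || d)) || !a   [complement / identity]
= !b && e || !b || !a   [absorption]
= !b || !a   [absorption]

!b || !a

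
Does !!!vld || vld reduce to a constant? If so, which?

!!!vld || vld
= !vld || vld   (double negation)
= true   (complement)

yes, True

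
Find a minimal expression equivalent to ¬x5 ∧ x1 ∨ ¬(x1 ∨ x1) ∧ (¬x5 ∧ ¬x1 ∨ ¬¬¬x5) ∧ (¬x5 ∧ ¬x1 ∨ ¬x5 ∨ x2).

¬x5

¬x5 ∧ x1 ∨ ¬(x1 ∨ x1) ∧ (¬x5 ∧ ¬x1 ∨ ¬¬¬x5) ∧ (¬x5 ∧ ¬x1 ∨ ¬x5 ∨ x2)
= ¬x5 ∧ x1 ∨ ¬(x1 ∨ x1) ∧ (¬x5 ∧ ¬x1 ∨ ¬x5) ∧ (¬x5 ∧ ¬x1 ∨ ¬x5 ∨ x2)   [double negation]
= ¬x5 ∧ x1 ∨ ¬(x1 ∨ x1) ∧ (¬x5 ∧ ¬x1 ∨ ¬x5)   [absorption]
= ¬x5 ∧ x1 ∨ ¬(x1 ∨ x1) ∧ ¬x5   [absorption]
= ¬x5 ∧ x1 ∨ ¬x1 ∧ ¬x5   [idempotence]
= ¬x5   [distribution]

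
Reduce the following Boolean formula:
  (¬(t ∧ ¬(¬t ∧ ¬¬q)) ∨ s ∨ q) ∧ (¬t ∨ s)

¬t ∨ s

(¬(t ∧ ¬(¬t ∧ ¬¬q)) ∨ s ∨ q) ∧ (¬t ∨ s)
= (¬(t ∧ (t ∨ ¬q)) ∨ s ∨ q) ∧ (¬t ∨ s)   — De Morgan
= (¬t ∨ s ∨ q) ∧ (¬t ∨ s)   — absorption
= ¬t ∨ s   — absorption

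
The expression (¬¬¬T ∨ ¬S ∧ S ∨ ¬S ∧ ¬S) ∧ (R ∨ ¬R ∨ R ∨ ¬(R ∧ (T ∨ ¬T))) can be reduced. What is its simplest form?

¬T ∨ ¬S

(¬¬¬T ∨ ¬S ∧ S ∨ ¬S ∧ ¬S) ∧ (R ∨ ¬R ∨ R ∨ ¬(R ∧ (T ∨ ¬T)))
= (¬¬¬T ∨ ¬S) ∧ (R ∨ ¬R ∨ R ∨ ¬(R ∧ (T ∨ ¬T)))   — distribution
= (¬¬¬T ∨ ¬S) ∧ (R ∨ ¬R ∨ R ∨ ¬R)   — complement / identity
= (¬¬¬T ∨ ¬S) ∧ (R ∨ ¬R)   — idempotence
= ¬¬¬T ∨ ¬S   — complement / identity
= ¬T ∨ ¬S   — double negation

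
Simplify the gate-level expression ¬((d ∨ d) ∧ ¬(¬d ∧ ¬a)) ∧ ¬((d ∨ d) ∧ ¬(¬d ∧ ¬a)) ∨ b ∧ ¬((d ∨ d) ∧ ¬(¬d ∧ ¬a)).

¬((d ∨ d) ∧ ¬(¬d ∧ ¬a)) ∧ ¬((d ∨ d) ∧ ¬(¬d ∧ ¬a)) ∨ b ∧ ¬((d ∨ d) ∧ ¬(¬d ∧ ¬a))
= (¬((d ∨ d) ∧ ¬(¬d ∧ ¬a)) ∨ b) ∧ ¬((d ∨ d) ∧ ¬(¬d ∧ ¬a))   (distribution)
= ¬((d ∨ d) ∧ ¬(¬d ∧ ¬a))   (absorption)
= ¬((d ∨ d) ∧ (d ∨ a))   (De Morgan)
= ¬(d ∧ a ∨ d)   (distribution)
= ¬d   (absorption)

¬d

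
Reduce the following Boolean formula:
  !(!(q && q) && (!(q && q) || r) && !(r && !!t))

q || r && t

!(!(q && q) && (!(q && q) || r) && !(r && !!t))
= !(!(q && q) && !(r && !!t))   — absorption
= q && q || r && !!t   — De Morgan
= q && q || r && t   — double negation
= q || r && t   — idempotence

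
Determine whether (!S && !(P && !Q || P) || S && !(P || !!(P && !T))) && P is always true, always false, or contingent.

always false

(!S && !(P && !Q || P) || S && !(P || !!(P && !T))) && P
= (!S && !(P && !Q || P) || S && !(P || P && !T)) && P
= (!S && !(P && !Q || P) || S && !P) && P
= (!S && !P || S && !P) && P
= !P && P
= false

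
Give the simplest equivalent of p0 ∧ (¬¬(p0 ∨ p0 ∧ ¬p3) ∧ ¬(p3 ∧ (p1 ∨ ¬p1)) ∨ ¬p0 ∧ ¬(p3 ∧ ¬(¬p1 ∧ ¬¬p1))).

p0 ∧ ¬p3

p0 ∧ (¬¬(p0 ∨ p0 ∧ ¬p3) ∧ ¬(p3 ∧ (p1 ∨ ¬p1)) ∨ ¬p0 ∧ ¬(p3 ∧ ¬(¬p1 ∧ ¬¬p1)))
= p0 ∧ (¬¬(p0 ∨ p0 ∧ ¬p3) ∧ ¬(p3 ∧ (p1 ∨ ¬p1)) ∨ ¬p0 ∧ ¬(p3 ∧ (p1 ∨ ¬p1)))   [De Morgan]
= p0 ∧ ((p0 ∨ p0 ∧ ¬p3) ∧ ¬(p3 ∧ (p1 ∨ ¬p1)) ∨ ¬p0 ∧ ¬(p3 ∧ (p1 ∨ ¬p1)))   [double negation]
= p0 ∧ (p0 ∧ ¬(p3 ∧ (p1 ∨ ¬p1)) ∨ ¬p0 ∧ ¬(p3 ∧ (p1 ∨ ¬p1)))   [absorption]
= p0 ∧ ¬(p3 ∧ (p1 ∨ ¬p1))   [distribution]
= p0 ∧ ¬p3   [complement / identity]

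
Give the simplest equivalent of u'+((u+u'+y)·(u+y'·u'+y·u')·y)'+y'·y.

u'+y'

u'+((u+u'+y)·(u+y'·u'+y·u')·y)'+y'·y
= u'+((u+u'+y)·(u+y'·u'+y·u')·y)'   (complement / identity)
= u'+((u+u'+y)·(u+u')·y)'   (distribution)
= u'+((u+u')·y)'   (absorption)
= u'+y'   (complement / identity)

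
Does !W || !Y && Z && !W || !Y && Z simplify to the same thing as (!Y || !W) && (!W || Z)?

Yes

E1: !W || !Y && Z && !W || !Y && Z
    = !W || !Y && Z
E2: (!Y || !W) && (!W || Z)
    = !W || !Y && Z
Both reduce to !W || !Y && Z, so they are equivalent.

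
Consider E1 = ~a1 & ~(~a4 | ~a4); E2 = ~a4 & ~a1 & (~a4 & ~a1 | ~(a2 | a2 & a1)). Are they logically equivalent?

E1: ~a1 & ~(~a4 | ~a4)
    = ~a1 & a4 & a4   [De Morgan]
    = ~a1 & a4   [idempotence]
E2: ~a4 & ~a1 & (~a4 & ~a1 | ~(a2 | a2 & a1))
    = ~a4 & ~a1 & (~a4 & ~a1 | ~a2)   [absorption]
    = ~a4 & ~a1   [absorption]
These differ: at a1=0, a2=0, a4=0, E1 = 0 but E2 = 1.

No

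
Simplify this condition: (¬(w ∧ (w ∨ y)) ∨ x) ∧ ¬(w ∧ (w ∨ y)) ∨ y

¬w ∨ y

(¬(w ∧ (w ∨ y)) ∨ x) ∧ ¬(w ∧ (w ∨ y)) ∨ y
= ¬(w ∧ (w ∨ y)) ∨ y   — absorption
= ¬w ∨ y   — absorption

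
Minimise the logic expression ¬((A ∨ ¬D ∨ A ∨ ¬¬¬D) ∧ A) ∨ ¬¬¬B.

¬A ∨ ¬B

¬((A ∨ ¬D ∨ A ∨ ¬¬¬D) ∧ A) ∨ ¬¬¬B
= ¬((A ∨ ¬D ∨ A ∨ ¬D) ∧ A) ∨ ¬¬¬B
= ¬((A ∨ ¬D ∨ A ∨ ¬D) ∧ A) ∨ ¬B
= ¬((A ∨ ¬D) ∧ A) ∨ ¬B
= ¬A ∨ ¬B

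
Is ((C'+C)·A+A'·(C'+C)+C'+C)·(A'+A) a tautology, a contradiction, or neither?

((C'+C)·A+A'·(C'+C)+C'+C)·(A'+A)
= (C'+C+C'+C)·(A'+A)
= (C'+C)·(A'+A)
= C'+C
= 1

tautology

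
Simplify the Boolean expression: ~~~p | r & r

~~~p | r & r
= ~~~p | r   [idempotence]
= ~p | r   [double negation]

~p | r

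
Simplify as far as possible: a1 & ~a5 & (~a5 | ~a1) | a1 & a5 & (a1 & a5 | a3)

a1

a1 & ~a5 & (~a5 | ~a1) | a1 & a5 & (a1 & a5 | a3)
= a1 & ~a5 & (~a5 | ~a1) | a1 & a5   [absorption]
= a1 & ~a5 | a1 & a5   [absorption]
= a1   [distribution]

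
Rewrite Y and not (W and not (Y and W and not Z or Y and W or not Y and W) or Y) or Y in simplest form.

Y and not (W and not (Y and W and not Z or Y and W or not Y and W) or Y) or Y
= Y and not (W and not (Y and W or not Y and W) or Y) or Y   (absorption)
= Y and not (W and not W or Y) or Y   (distribution)
= Y and not Y or Y   (complement / identity)
= Y   (complement / identity)

Y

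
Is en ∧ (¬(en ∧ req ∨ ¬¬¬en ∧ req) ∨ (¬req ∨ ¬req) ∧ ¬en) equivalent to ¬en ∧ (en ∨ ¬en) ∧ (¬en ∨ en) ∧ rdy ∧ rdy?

No

E1: en ∧ (¬(en ∧ req ∨ ¬¬¬en ∧ req) ∨ (¬req ∨ ¬req) ∧ ¬en)
    = en ∧ (¬(en ∧ req ∨ ¬¬¬en ∧ req) ∨ ¬req ∧ ¬en)
    = en ∧ (¬(en ∧ req ∨ ¬en ∧ req) ∨ ¬req ∧ ¬en)
    = en ∧ (¬req ∨ ¬req ∧ ¬en)
    = en ∧ ¬req
E2: ¬en ∧ (en ∨ ¬en) ∧ (¬en ∨ en) ∧ rdy ∧ rdy
    = ¬en ∧ (¬en ∨ en) ∧ rdy ∧ rdy
    = ¬en ∧ (¬en ∨ en) ∧ rdy
    = ¬en ∧ rdy
These differ: at en=0, rdy=1, req=0, E1 = 0 but E2 = 1.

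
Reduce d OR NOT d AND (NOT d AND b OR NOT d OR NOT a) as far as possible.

TRUE

d OR NOT d AND (NOT d AND b OR NOT d OR NOT a)
= d OR NOT d AND (NOT d OR NOT a)   — absorption
= d OR NOT d   — absorption
= TRUE   — complement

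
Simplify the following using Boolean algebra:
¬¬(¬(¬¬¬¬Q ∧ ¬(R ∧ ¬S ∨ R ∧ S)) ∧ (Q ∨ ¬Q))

¬Q ∨ R

¬¬(¬(¬¬¬¬Q ∧ ¬(R ∧ ¬S ∨ R ∧ S)) ∧ (Q ∨ ¬Q))
= ¬¬¬(¬¬¬¬Q ∧ ¬(R ∧ ¬S ∨ R ∧ S))   (complement / identity)
= ¬¬¬(¬¬¬¬Q ∧ ¬R)   (distribution)
= ¬(¬¬¬¬Q ∧ ¬R)   (double negation)
= ¬(¬¬Q ∧ ¬R)   (double negation)
= ¬Q ∨ R   (De Morgan)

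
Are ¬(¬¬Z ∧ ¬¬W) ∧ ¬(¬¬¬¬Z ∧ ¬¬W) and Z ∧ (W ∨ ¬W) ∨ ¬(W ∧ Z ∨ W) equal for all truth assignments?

E1: ¬(¬¬Z ∧ ¬¬W) ∧ ¬(¬¬¬¬Z ∧ ¬¬W)
    = ¬(¬¬Z ∧ ¬¬W) ∧ ¬(¬¬Z ∧ ¬¬W)
    = ¬(¬¬Z ∧ ¬¬W)
    = ¬Z ∨ ¬W
E2: Z ∧ (W ∨ ¬W) ∨ ¬(W ∧ Z ∨ W)
    = Z ∨ ¬(W ∧ Z ∨ W)
    = Z ∨ ¬W
These differ: at W=1, Z=0, E1 = 1 but E2 = 0.

No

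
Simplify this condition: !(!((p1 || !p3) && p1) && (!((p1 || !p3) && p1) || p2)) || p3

p1 || p3

!(!((p1 || !p3) && p1) && (!((p1 || !p3) && p1) || p2)) || p3
= !!((p1 || !p3) && p1) || p3
= !!p1 || p3
= p1 || p3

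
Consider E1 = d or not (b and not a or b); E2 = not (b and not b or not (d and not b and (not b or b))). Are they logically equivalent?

No

E1: d or not (b and not a or b)
    = d or not b   (absorption)
E2: not (b and not b or not (d and not b and (not b or b)))
    = not not (d and not b and (not b or b))   (complement / identity)
    = not not (d and not b)   (complement / identity)
    = d and not b   (double negation)
These differ: at a=0, b=0, d=0, E1 = 1 but E2 = 0.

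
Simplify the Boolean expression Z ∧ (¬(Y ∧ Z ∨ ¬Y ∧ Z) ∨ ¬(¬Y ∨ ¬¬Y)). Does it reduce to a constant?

False

Z ∧ (¬(Y ∧ Z ∨ ¬Y ∧ Z) ∨ ¬(¬Y ∨ ¬¬Y))
= Z ∧ (¬Z ∨ ¬(¬Y ∨ ¬¬Y))   (distribution)
= Z ∧ (¬Z ∨ Y ∧ ¬Y)   (De Morgan)
= Z ∧ ¬Z   (complement / identity)
= False   (complement)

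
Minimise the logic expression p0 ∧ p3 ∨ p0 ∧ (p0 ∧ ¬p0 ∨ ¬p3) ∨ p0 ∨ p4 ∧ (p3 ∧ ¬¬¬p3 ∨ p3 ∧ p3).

p0 ∧ p3 ∨ p0 ∧ (p0 ∧ ¬p0 ∨ ¬p3) ∨ p0 ∨ p4 ∧ (p3 ∧ ¬¬¬p3 ∨ p3 ∧ p3)
= p0 ∧ p3 ∨ p0 ∧ ¬p3 ∨ p0 ∨ p4 ∧ (p3 ∧ ¬¬¬p3 ∨ p3 ∧ p3)
= p0 ∨ p0 ∨ p4 ∧ (p3 ∧ ¬¬¬p3 ∨ p3 ∧ p3)
= p0 ∨ p0 ∨ p4 ∧ (p3 ∧ ¬p3 ∨ p3 ∧ p3)
= p0 ∨ p4 ∧ (p3 ∧ ¬p3 ∨ p3 ∧ p3)
= p0 ∨ p4 ∧ p3

p0 ∨ p4 ∧ p3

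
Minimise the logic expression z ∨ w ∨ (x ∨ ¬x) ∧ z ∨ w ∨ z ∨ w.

z ∨ w

z ∨ w ∨ (x ∨ ¬x) ∧ z ∨ w ∨ z ∨ w
= z ∨ w ∨ z ∨ w ∨ z ∨ w   — complement / identity
= z ∨ w ∨ z ∨ w   — idempotence
= z ∨ w   — idempotence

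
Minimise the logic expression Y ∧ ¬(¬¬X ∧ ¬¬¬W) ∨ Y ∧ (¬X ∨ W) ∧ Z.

Y ∧ (¬X ∨ W)

Y ∧ ¬(¬¬X ∧ ¬¬¬W) ∨ Y ∧ (¬X ∨ W) ∧ Z
= Y ∧ ¬(¬¬X ∧ ¬W) ∨ Y ∧ (¬X ∨ W) ∧ Z
= Y ∧ (¬X ∨ W) ∨ Y ∧ (¬X ∨ W) ∧ Z
= Y ∧ (¬X ∨ W)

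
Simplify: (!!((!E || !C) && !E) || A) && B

(!!((!E || !C) && !E) || A) && B
= (!!!E || A) && B
= (!E || A) && B

(!E || A) && B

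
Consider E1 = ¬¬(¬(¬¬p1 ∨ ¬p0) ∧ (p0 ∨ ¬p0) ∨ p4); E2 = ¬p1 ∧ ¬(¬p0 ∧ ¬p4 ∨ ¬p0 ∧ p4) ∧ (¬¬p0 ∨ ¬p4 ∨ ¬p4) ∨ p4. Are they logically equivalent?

E1: ¬¬(¬(¬¬p1 ∨ ¬p0) ∧ (p0 ∨ ¬p0) ∨ p4)
    = ¬¬(¬p1 ∧ p0 ∧ (p0 ∨ ¬p0) ∨ p4)   (De Morgan)
    = ¬¬(¬p1 ∧ p0 ∨ p4)   (complement / identity)
    = ¬p1 ∧ p0 ∨ p4   (double negation)
E2: ¬p1 ∧ ¬(¬p0 ∧ ¬p4 ∨ ¬p0 ∧ p4) ∧ (¬¬p0 ∨ ¬p4 ∨ ¬p4) ∨ p4
    = ¬p1 ∧ ¬¬p0 ∧ (¬¬p0 ∨ ¬p4 ∨ ¬p4) ∨ p4   (distribution)
    = ¬p1 ∧ ¬¬p0 ∧ (¬¬p0 ∨ ¬p4) ∨ p4   (idempotence)
    = ¬p1 ∧ ¬¬p0 ∨ p4   (absorption)
    = ¬p1 ∧ p0 ∨ p4   (double negation)
Both reduce to ¬p1 ∧ p0 ∨ p4, so they are equivalent.

Yes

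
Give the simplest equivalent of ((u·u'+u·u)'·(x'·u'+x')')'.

u+x'

((u·u'+u·u)'·(x'·u'+x')')'
= ((u·u'+u·u)'·(x')')'   [absorption]
= u·u'+u·u+x'   [De Morgan]
= u+x'   [distribution]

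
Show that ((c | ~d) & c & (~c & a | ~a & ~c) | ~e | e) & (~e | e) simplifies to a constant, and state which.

1

((c | ~d) & c & (~c & a | ~a & ~c) | ~e | e) & (~e | e)
= ((c | ~d) & c & ~c | ~e | e) & (~e | e)   — distribution
= (c & ~c | ~e | e) & (~e | e)   — absorption
= (~e | e) & (~e | e)   — complement / identity
= ~e | e   — idempotence
= 1   — complement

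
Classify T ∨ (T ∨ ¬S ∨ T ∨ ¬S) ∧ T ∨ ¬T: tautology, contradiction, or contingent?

T ∨ (T ∨ ¬S ∨ T ∨ ¬S) ∧ T ∨ ¬T
= T ∨ (T ∨ ¬S) ∧ T ∨ ¬T   (idempotence)
= T ∨ T ∨ ¬T   (absorption)
= T ∨ ¬T   (idempotence)
= True   (complement)

tautology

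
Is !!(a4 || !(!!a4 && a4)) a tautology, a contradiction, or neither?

tautology

!!(a4 || !(!!a4 && a4))
= !!(a4 || !(a4 && a4))
= a4 || !(a4 && a4)
= a4 || !a4
= true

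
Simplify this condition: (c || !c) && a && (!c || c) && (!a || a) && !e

a && !e

(c || !c) && a && (!c || c) && (!a || a) && !e
= (c || !c) && a && (!a || a) && !e   — complement / identity
= (c || !c) && a && !e   — complement / identity
= a && !e   — complement / identity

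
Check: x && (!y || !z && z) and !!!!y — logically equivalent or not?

No

E1: x && (!y || !z && z)
    = x && !y   (complement / identity)
E2: !!!!y
    = !!y   (double negation)
    = y   (double negation)
These differ: at x=1, y=0, z=0, E1 = 1 but E2 = 0.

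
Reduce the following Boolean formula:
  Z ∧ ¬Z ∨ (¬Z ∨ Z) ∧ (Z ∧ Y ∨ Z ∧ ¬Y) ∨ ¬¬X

Z ∧ ¬Z ∨ (¬Z ∨ Z) ∧ (Z ∧ Y ∨ Z ∧ ¬Y) ∨ ¬¬X
= Z ∧ ¬Z ∨ (¬Z ∨ Z) ∧ (Z ∧ Y ∨ Z ∧ ¬Y) ∨ X   — double negation
= Z ∧ ¬Z ∨ Z ∧ Y ∨ Z ∧ ¬Y ∨ X   — complement / identity
= Z ∧ Y ∨ Z ∧ ¬Y ∨ X   — complement / identity
= Z ∨ X   — distribution

Z ∨ X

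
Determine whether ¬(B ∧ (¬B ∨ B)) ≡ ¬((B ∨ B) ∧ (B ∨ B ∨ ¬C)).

E1: ¬(B ∧ (¬B ∨ B))
    = ¬B
E2: ¬((B ∨ B) ∧ (B ∨ B ∨ ¬C))
    = ¬(B ∨ B)
    = ¬B
Both reduce to ¬B, so they are equivalent.

Yes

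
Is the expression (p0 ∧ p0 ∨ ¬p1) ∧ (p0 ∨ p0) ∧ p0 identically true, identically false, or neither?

neither

(p0 ∧ p0 ∨ ¬p1) ∧ (p0 ∨ p0) ∧ p0
= (p0 ∧ p0 ∨ ¬p1) ∧ p0 ∧ p0   (idempotence)
= p0 ∧ p0   (absorption)
= p0   (idempotence)
This depends on p0, so it is not a constant.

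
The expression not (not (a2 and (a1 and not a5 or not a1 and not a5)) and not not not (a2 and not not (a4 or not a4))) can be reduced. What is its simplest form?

not (not (a2 and (a1 and not a5 or not a1 and not a5)) and not not not (a2 and not not (a4 or not a4)))
= not (not (a2 and (a1 and not a5 or not a1 and not a5)) and not (a2 and not not (a4 or not a4)))   — double negation
= not (not (a2 and (a1 and not a5 or not a1 and not a5)) and not (a2 and (a4 or not a4)))   — double negation
= a2 and (a1 and not a5 or not a1 and not a5) or a2 and (a4 or not a4)   — De Morgan
= a2 and (a1 and not a5 or not a1 and not a5) or a2   — complement / identity
= a2 and not a5 or a2   — distribution
= a2   — absorption

a2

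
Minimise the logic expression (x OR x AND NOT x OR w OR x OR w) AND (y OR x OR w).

(x OR x AND NOT x OR w OR x OR w) AND (y OR x OR w)
= (x OR w OR x OR w) AND (y OR x OR w)   [complement / identity]
= (x OR w) AND y OR x OR w   [distribution]
= x OR w   [absorption]

x OR w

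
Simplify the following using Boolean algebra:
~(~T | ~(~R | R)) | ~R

T | ~R

~(~T | ~(~R | R)) | ~R
= T & (~R | R) | ~R   — De Morgan
= T | ~R   — complement / identity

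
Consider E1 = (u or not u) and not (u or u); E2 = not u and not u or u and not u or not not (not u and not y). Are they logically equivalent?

E1: (u or not u) and not (u or u)
    = not (u or u)   [complement / identity]
    = not u   [idempotence]
E2: not u and not u or u and not u or not not (not u and not y)
    = not u or not not (not u and not y)   [distribution]
    = not u or not u and not y   [double negation]
    = not u   [absorption]
Both reduce to not u, so they are equivalent.

Yes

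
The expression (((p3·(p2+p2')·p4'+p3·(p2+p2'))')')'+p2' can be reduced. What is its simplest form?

p3'+p2'

(((p3·(p2+p2')·p4'+p3·(p2+p2'))')')'+p2'
= (((p3·(p2+p2'))')')'+p2'
= (p3·(p2+p2'))'+p2'
= p3'+p2'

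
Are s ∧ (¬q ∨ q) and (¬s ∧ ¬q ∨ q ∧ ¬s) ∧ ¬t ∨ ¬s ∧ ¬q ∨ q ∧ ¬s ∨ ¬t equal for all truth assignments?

E1: s ∧ (¬q ∨ q)
    = s   — complement / identity
E2: (¬s ∧ ¬q ∨ q ∧ ¬s) ∧ ¬t ∨ ¬s ∧ ¬q ∨ q ∧ ¬s ∨ ¬t
    = ¬s ∧ ¬q ∨ q ∧ ¬s ∨ ¬t   — absorption
    = ¬s ∨ ¬t   — distribution
These differ: at q=0, s=0, t=0, E1 = 0 but E2 = 1.

No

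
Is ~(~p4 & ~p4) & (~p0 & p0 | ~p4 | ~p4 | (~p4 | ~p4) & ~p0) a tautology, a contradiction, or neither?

contradiction

~(~p4 & ~p4) & (~p0 & p0 | ~p4 | ~p4 | (~p4 | ~p4) & ~p0)
= ~(~p4 & ~p4) & (~p0 & p0 | ~p4 | ~p4)
= ~(~p4 & ~p4) & (~p0 & p0 | ~p4)
= ~(~p4 & ~p4) & ~p4
= ~~p4 & ~p4
= p4 & ~p4
= 0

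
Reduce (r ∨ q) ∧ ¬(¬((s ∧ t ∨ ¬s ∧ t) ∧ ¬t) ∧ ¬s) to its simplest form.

(r ∨ q) ∧ ¬(¬((s ∧ t ∨ ¬s ∧ t) ∧ ¬t) ∧ ¬s)
= (r ∨ q) ∧ ¬(¬(t ∧ ¬t) ∧ ¬s)
= (r ∨ q) ∧ (t ∧ ¬t ∨ s)
= (r ∨ q) ∧ s

(r ∨ q) ∧ s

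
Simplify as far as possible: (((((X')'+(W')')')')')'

X+W

(((((X')'+(W')')')')')'
= (((X'·W')')')'   — De Morgan
= ((X+W)')'   — De Morgan
= X+W   — double negation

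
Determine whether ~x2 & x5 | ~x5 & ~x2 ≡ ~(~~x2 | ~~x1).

No

E1: ~x2 & x5 | ~x5 & ~x2
    = (x5 | ~x5) & ~x2   — distribution
    = ~x2   — complement / identity
E2: ~(~~x2 | ~~x1)
    = ~x2 & ~x1   — De Morgan
These differ: at x1=1, x2=0, x5=0, E1 = 1 but E2 = 0.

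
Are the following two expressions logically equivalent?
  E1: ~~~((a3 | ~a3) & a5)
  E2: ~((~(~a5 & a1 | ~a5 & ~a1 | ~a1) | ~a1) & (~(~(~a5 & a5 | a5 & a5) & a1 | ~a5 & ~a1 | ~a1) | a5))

E1: ~~~((a3 | ~a3) & a5)
    = ~~~a5   — complement / identity
    = ~a5   — double negation
E2: ~((~(~a5 & a1 | ~a5 & ~a1 | ~a1) | ~a1) & (~(~(~a5 & a5 | a5 & a5) & a1 | ~a5 & ~a1 | ~a1) | a5))
    = ~((~(~a5 & a1 | ~a5 & ~a1 | ~a1) | ~a1) & (~(~a5 & a1 | ~a5 & ~a1 | ~a1) | a5))   — distribution
    = ~(~a1 & a5 | ~(~a5 & a1 | ~a5 & ~a1 | ~a1))   — distribution
    = ~(~a1 & a5 | ~(~a5 | ~a1))   — distribution
    = ~(~a1 & a5 | a5 & a1)   — De Morgan
    = ~a5   — distribution
Both reduce to ~a5, so they are equivalent.

Yes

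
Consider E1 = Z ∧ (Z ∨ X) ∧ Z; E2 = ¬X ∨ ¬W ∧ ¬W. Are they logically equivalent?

E1: Z ∧ (Z ∨ X) ∧ Z
    = Z ∧ Z   [absorption]
    = Z   [idempotence]
E2: ¬X ∨ ¬W ∧ ¬W
    = ¬X ∨ ¬W   [idempotence]
These differ: at W=0, X=0, Z=0, E1 = 0 but E2 = 1.

No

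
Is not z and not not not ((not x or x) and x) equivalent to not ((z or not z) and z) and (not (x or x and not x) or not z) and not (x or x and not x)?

E1: not z and not not not ((not x or x) and x)
    = not z and not not not x   (complement / identity)
    = not z and not x   (double negation)
E2: not ((z or not z) and z) and (not (x or x and not x) or not z) and not (x or x and not x)
    = not ((z or not z) and z) and not (x or x and not x)   (absorption)
    = not z and not (x or x and not x)   (complement / identity)
    = not z and not x   (complement / identity)
Both reduce to not z and not x, so they are equivalent.

Yes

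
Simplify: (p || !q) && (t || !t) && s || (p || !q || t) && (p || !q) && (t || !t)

p || !q

(p || !q) && (t || !t) && s || (p || !q || t) && (p || !q) && (t || !t)
= (p || !q) && (t || !t) && s || (p || !q) && (t || !t)   [absorption]
= (p || !q) && (t || !t)   [absorption]
= p || !q   [complement / identity]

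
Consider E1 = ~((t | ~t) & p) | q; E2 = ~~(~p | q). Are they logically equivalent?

Yes

E1: ~((t | ~t) & p) | q
    = ~p | q   (complement / identity)
E2: ~~(~p | q)
    = ~p | q   (double negation)
Both reduce to ~p | q, so they are equivalent.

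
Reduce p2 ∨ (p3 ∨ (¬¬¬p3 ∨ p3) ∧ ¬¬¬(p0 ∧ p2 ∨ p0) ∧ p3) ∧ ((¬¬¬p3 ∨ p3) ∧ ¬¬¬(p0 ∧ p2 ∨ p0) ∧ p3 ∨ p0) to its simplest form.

p2 ∨ (p3 ∨ (¬¬¬p3 ∨ p3) ∧ ¬¬¬(p0 ∧ p2 ∨ p0) ∧ p3) ∧ ((¬¬¬p3 ∨ p3) ∧ ¬¬¬(p0 ∧ p2 ∨ p0) ∧ p3 ∨ p0)
= p2 ∨ (¬¬¬p3 ∨ p3) ∧ ¬¬¬(p0 ∧ p2 ∨ p0) ∧ p3 ∨ p3 ∧ p0   (distribution)
= p2 ∨ (¬p3 ∨ p3) ∧ ¬¬¬(p0 ∧ p2 ∨ p0) ∧ p3 ∨ p3 ∧ p0   (double negation)
= p2 ∨ ¬¬¬(p0 ∧ p2 ∨ p0) ∧ p3 ∨ p3 ∧ p0   (complement / identity)
= p2 ∨ ¬(p0 ∧ p2 ∨ p0) ∧ p3 ∨ p3 ∧ p0   (double negation)
= p2 ∨ ¬p0 ∧ p3 ∨ p3 ∧ p0   (absorption)
= p2 ∨ p3   (distribution)

p2 ∨ p3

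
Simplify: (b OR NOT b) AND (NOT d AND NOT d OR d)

(b OR NOT b) AND (NOT d AND NOT d OR d)
= NOT d AND NOT d OR d
= NOT d OR d
= TRUE

TRUE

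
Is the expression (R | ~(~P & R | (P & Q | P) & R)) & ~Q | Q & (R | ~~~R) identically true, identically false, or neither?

(R | ~(~P & R | (P & Q | P) & R)) & ~Q | Q & (R | ~~~R)
= (R | ~(~P & R | P & R)) & ~Q | Q & (R | ~~~R)   [absorption]
= (R | ~R) & ~Q | Q & (R | ~~~R)   [distribution]
= (R | ~R) & ~Q | Q & (R | ~R)   [double negation]
= R | ~R   [distribution]
= 1   [complement]

identically true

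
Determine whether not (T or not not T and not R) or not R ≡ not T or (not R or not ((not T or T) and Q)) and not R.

E1: not (T or not not T and not R) or not R
    = not (T or T and not R) or not R
    = not T or not R
E2: not T or (not R or not ((not T or T) and Q)) and not R
    = not T or (not R or not Q) and not R
    = not T or not R
Both reduce to not T or not R, so they are equivalent.

Yes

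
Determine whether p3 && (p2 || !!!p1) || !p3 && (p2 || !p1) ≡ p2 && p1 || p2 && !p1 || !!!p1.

E1: p3 && (p2 || !!!p1) || !p3 && (p2 || !p1)
    = p3 && (p2 || !p1) || !p3 && (p2 || !p1)   (double negation)
    = p2 || !p1   (distribution)
E2: p2 && p1 || p2 && !p1 || !!!p1
    = p2 && p1 || p2 && !p1 || !p1   (double negation)
    = p2 || !p1   (distribution)
Both reduce to p2 || !p1, so they are equivalent.

Yes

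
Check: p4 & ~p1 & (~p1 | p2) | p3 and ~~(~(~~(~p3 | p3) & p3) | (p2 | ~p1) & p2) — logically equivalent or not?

E1: p4 & ~p1 & (~p1 | p2) | p3
    = p4 & ~p1 | p3
E2: ~~(~(~~(~p3 | p3) & p3) | (p2 | ~p1) & p2)
    = ~~(~(~~(~p3 | p3) & p3) | p2)
    = ~(~~(~p3 | p3) & p3) | p2
    = ~((~p3 | p3) & p3) | p2
    = ~p3 | p2
These differ: at p1=1, p2=0, p3=0, p4=0, E1 = 0 but E2 = 1.

No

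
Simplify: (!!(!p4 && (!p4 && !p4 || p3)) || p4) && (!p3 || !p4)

!p3 || !p4

(!!(!p4 && (!p4 && !p4 || p3)) || p4) && (!p3 || !p4)
= (!!(!p4 && (!p4 || p3)) || p4) && (!p3 || !p4)
= (!p4 && (!p4 || p3) || p4) && (!p3 || !p4)
= (!p4 || p4) && (!p3 || !p4)
= !p3 || !p4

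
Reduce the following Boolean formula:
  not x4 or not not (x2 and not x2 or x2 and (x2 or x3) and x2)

not x4 or not not (x2 and not x2 or x2 and (x2 or x3) and x2)
= not x4 or not not (x2 and not x2 or x2 and x2)   [absorption]
= not x4 or not not x2   [distribution]
= not x4 or x2   [double negation]

not x4 or x2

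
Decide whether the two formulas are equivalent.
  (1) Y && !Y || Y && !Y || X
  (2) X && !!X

E1: Y && !Y || Y && !Y || X
    = Y && !Y || X   — complement / identity
    = X   — complement / identity
E2: X && !!X
    = X && X   — double negation
    = X   — idempotence
Both reduce to X, so they are equivalent.

Yes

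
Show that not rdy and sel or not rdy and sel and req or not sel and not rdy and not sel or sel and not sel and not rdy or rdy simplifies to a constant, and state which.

not rdy and sel or not rdy and sel and req or not sel and not rdy and not sel or sel and not sel and not rdy or rdy
= not rdy and sel or not sel and not rdy and not sel or sel and not sel and not rdy or rdy   — absorption
= not rdy and sel or not sel and not rdy or rdy   — distribution
= not rdy or rdy   — distribution
= True   — complement

True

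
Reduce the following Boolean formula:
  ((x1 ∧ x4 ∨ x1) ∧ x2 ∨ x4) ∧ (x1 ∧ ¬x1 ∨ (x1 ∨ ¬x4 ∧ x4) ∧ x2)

((x1 ∧ x4 ∨ x1) ∧ x2 ∨ x4) ∧ (x1 ∧ ¬x1 ∨ (x1 ∨ ¬x4 ∧ x4) ∧ x2)
= ((x1 ∧ x4 ∨ x1) ∧ x2 ∨ x4) ∧ (x1 ∨ ¬x4 ∧ x4) ∧ x2   — complement / identity
= ((x1 ∧ x4 ∨ x1) ∧ x2 ∨ x4) ∧ x1 ∧ x2   — complement / identity
= (x1 ∧ x2 ∨ x4) ∧ x1 ∧ x2   — absorption
= x1 ∧ x2   — absorption

x1 ∧ x2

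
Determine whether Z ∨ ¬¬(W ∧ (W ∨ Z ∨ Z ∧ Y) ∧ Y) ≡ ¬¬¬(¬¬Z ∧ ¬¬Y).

E1: Z ∨ ¬¬(W ∧ (W ∨ Z ∨ Z ∧ Y) ∧ Y)
    = Z ∨ ¬¬(W ∧ (W ∨ Z) ∧ Y)   — absorption
    = Z ∨ W ∧ (W ∨ Z) ∧ Y   — double negation
    = Z ∨ W ∧ Y   — absorption
E2: ¬¬¬(¬¬Z ∧ ¬¬Y)
    = ¬(¬¬Z ∧ ¬¬Y)   — double negation
    = ¬Z ∨ ¬Y   — De Morgan
These differ: at W=0, Y=0, Z=0, E1 = 0 but E2 = 1.

No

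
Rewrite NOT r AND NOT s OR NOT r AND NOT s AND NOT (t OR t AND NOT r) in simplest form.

NOT r AND NOT s OR NOT r AND NOT s AND NOT (t OR t AND NOT r)
= NOT r AND NOT s OR NOT r AND NOT s AND NOT t   [absorption]
= NOT r AND NOT s   [absorption]

NOT r AND NOT s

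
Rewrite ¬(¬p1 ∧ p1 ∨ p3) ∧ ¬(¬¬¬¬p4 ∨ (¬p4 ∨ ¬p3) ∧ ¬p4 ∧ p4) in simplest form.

¬(¬p1 ∧ p1 ∨ p3) ∧ ¬(¬¬¬¬p4 ∨ (¬p4 ∨ ¬p3) ∧ ¬p4 ∧ p4)
= ¬(¬p1 ∧ p1 ∨ p3) ∧ ¬(¬¬¬¬p4 ∨ ¬p4 ∧ p4)   (absorption)
= ¬(¬p1 ∧ p1 ∨ p3) ∧ ¬(¬¬p4 ∨ ¬p4 ∧ p4)   (double negation)
= ¬(¬p1 ∧ p1 ∨ p3) ∧ ¬¬¬p4   (complement / identity)
= ¬p3 ∧ ¬¬¬p4   (complement / identity)
= ¬p3 ∧ ¬p4   (double negation)

¬p3 ∧ ¬p4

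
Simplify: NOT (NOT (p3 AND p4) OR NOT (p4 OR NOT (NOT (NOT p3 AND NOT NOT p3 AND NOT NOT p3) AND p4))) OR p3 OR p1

NOT (NOT (p3 AND p4) OR NOT (p4 OR NOT (NOT (NOT p3 AND NOT NOT p3 AND NOT NOT p3) AND p4))) OR p3 OR p1
= p3 AND p4 AND (p4 OR NOT (NOT (NOT p3 AND NOT NOT p3 AND NOT NOT p3) AND p4)) OR p3 OR p1   (De Morgan)
= p3 AND p4 AND (p4 OR NOT (NOT (NOT p3 AND NOT NOT p3) AND p4)) OR p3 OR p1   (idempotence)
= p3 AND p4 AND (p4 OR NOT ((p3 OR NOT p3) AND p4)) OR p3 OR p1   (De Morgan)
= p3 AND p4 AND (p4 OR NOT p4) OR p3 OR p1   (complement / identity)
= p3 AND p4 OR p3 OR p1   (complement / identity)
= p3 OR p1   (absorption)

p3 OR p1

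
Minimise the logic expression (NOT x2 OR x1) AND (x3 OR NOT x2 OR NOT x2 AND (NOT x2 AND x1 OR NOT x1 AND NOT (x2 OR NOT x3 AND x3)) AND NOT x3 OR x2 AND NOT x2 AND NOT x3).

(NOT x2 OR x1) AND (x3 OR NOT x2 OR NOT x2 AND (NOT x2 AND x1 OR NOT x1 AND NOT (x2 OR NOT x3 AND x3)) AND NOT x3 OR x2 AND NOT x2 AND NOT x3)
= (NOT x2 OR x1) AND (x3 OR NOT x2 OR NOT x2 AND (NOT x2 AND x1 OR NOT x1 AND NOT x2) AND NOT x3 OR x2 AND NOT x2 AND NOT x3)   [complement / identity]
= (NOT x2 OR x1) AND (x3 OR NOT x2 OR NOT x2 AND NOT x2 AND NOT x3 OR x2 AND NOT x2 AND NOT x3)   [distribution]
= (NOT x2 OR x1) AND (x3 OR NOT x2 OR NOT x2 AND NOT x3)   [distribution]
= (NOT x2 OR x1) AND (x3 OR NOT x2)   [absorption]
= x1 AND x3 OR NOT x2   [distribution]

x1 AND x3 OR NOT x2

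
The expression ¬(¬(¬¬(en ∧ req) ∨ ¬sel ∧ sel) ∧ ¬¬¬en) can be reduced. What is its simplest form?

¬(¬(¬¬(en ∧ req) ∨ ¬sel ∧ sel) ∧ ¬¬¬en)
= ¬¬(en ∧ req) ∨ ¬sel ∧ sel ∨ ¬¬en   — De Morgan
= en ∧ req ∨ ¬sel ∧ sel ∨ ¬¬en   — double negation
= en ∧ req ∨ ¬¬en   — complement / identity
= en ∧ req ∨ en   — double negation
= en   — absorption

en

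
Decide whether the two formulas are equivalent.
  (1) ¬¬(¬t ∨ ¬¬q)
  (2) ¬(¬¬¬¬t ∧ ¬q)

E1: ¬¬(¬t ∨ ¬¬q)
    = ¬¬(¬t ∨ q)   [double negation]
    = ¬t ∨ q   [double negation]
E2: ¬(¬¬¬¬t ∧ ¬q)
    = ¬(¬¬t ∧ ¬q)   [double negation]
    = ¬t ∨ q   [De Morgan]
Both reduce to ¬t ∨ q, so they are equivalent.

Yes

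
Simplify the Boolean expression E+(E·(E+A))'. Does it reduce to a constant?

1

E+(E·(E+A))'
= E+E'   — absorption
= 1   — complement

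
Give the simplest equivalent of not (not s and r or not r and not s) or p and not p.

not (not s and r or not r and not s) or p and not p
= not (not s and r or not r and not s)   — complement / identity
= not not s   — distribution
= s   — double negation

s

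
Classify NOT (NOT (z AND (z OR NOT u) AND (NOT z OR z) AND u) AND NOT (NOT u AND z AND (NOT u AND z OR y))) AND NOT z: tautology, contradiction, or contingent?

contradiction

NOT (NOT (z AND (z OR NOT u) AND (NOT z OR z) AND u) AND NOT (NOT u AND z AND (NOT u AND z OR y))) AND NOT z
= NOT (NOT (z AND (z OR NOT u) AND (NOT z OR z) AND u) AND NOT (NOT u AND z)) AND NOT z   (absorption)
= NOT (NOT (z AND (z OR NOT u) AND u) AND NOT (NOT u AND z)) AND NOT z   (complement / identity)
= (z AND (z OR NOT u) AND u OR NOT u AND z) AND NOT z   (De Morgan)
= (z AND u OR NOT u AND z) AND NOT z   (absorption)
= z AND NOT z   (distribution)
= FALSE   (complement)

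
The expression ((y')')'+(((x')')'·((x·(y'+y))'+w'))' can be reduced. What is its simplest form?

((y')')'+(((x')')'·((x·(y'+y))'+w'))'
= ((y')')'+(x'·((x·(y'+y))'+w'))'   [double negation]
= ((y')')'+(x'·(x'+w'))'   [complement / identity]
= ((y')')'+(x')'   [absorption]
= ((y')')'+x   [double negation]
= y'+x   [double negation]

y'+x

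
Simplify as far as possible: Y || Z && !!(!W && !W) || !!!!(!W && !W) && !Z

Y || Z && !!(!W && !W) || !!!!(!W && !W) && !Z
= Y || Z && !!(!W && !W) || !!(!W && !W) && !Z   — double negation
= Y || !!(!W && !W)   — distribution
= Y || !!!W   — idempotence
= Y || !W   — double negation

Y || !W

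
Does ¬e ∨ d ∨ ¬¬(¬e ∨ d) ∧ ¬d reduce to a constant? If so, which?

no

¬e ∨ d ∨ ¬¬(¬e ∨ d) ∧ ¬d
= ¬e ∨ d ∨ (¬e ∨ d) ∧ ¬d   (double negation)
= ¬e ∨ d   (absorption)
This depends on d, e, so it is not a constant.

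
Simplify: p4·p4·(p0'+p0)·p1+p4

p4·p4·(p0'+p0)·p1+p4
= p4·p4·p1+p4   (complement / identity)
= p4·p1+p4   (idempotence)
= p4   (absorption)

p4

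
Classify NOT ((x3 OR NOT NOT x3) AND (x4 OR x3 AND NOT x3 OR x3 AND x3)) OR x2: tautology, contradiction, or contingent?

contingent

NOT ((x3 OR NOT NOT x3) AND (x4 OR x3 AND NOT x3 OR x3 AND x3)) OR x2
= NOT ((x3 OR NOT NOT x3) AND (x4 OR x3)) OR x2   [distribution]
= NOT ((x3 OR x3) AND (x4 OR x3)) OR x2   [double negation]
= NOT (x3 AND x4 OR x3) OR x2   [distribution]
= NOT x3 OR x2   [absorption]
This depends on x2, x3, so it is not a constant.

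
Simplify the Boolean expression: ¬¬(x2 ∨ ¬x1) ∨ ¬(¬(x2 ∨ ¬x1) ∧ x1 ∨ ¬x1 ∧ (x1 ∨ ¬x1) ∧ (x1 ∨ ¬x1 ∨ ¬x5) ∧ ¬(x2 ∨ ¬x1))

x2 ∨ ¬x1

¬¬(x2 ∨ ¬x1) ∨ ¬(¬(x2 ∨ ¬x1) ∧ x1 ∨ ¬x1 ∧ (x1 ∨ ¬x1) ∧ (x1 ∨ ¬x1 ∨ ¬x5) ∧ ¬(x2 ∨ ¬x1))
= ¬¬(x2 ∨ ¬x1) ∨ ¬(¬(x2 ∨ ¬x1) ∧ x1 ∨ ¬x1 ∧ (x1 ∨ ¬x1) ∧ ¬(x2 ∨ ¬x1))
= ¬¬(x2 ∨ ¬x1) ∨ ¬(¬(x2 ∨ ¬x1) ∧ x1 ∨ ¬x1 ∧ ¬(x2 ∨ ¬x1))
= ¬¬(x2 ∨ ¬x1) ∨ ¬(¬(x2 ∨ ¬x1) ∧ (x1 ∨ ¬x1))
= ¬¬(x2 ∨ ¬x1) ∨ ¬¬(x2 ∨ ¬x1)
= ¬¬(x2 ∨ ¬x1)
= x2 ∨ ¬x1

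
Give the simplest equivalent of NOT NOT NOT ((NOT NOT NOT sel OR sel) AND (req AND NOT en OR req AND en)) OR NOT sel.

NOT NOT NOT ((NOT NOT NOT sel OR sel) AND (req AND NOT en OR req AND en)) OR NOT sel
= NOT ((NOT NOT NOT sel OR sel) AND (req AND NOT en OR req AND en)) OR NOT sel   — double negation
= NOT ((NOT NOT NOT sel OR sel) AND req) OR NOT sel   — distribution
= NOT ((NOT sel OR sel) AND req) OR NOT sel   — double negation
= NOT req OR NOT sel   — complement / identity

NOT req OR NOT sel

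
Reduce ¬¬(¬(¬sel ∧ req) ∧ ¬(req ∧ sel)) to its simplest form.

¬¬(¬(¬sel ∧ req) ∧ ¬(req ∧ sel))
= ¬(¬sel ∧ req ∨ req ∧ sel)   (De Morgan)
= ¬req   (distribution)

¬req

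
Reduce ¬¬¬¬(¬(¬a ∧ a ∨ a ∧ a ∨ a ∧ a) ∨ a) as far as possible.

True

¬¬¬¬(¬(¬a ∧ a ∨ a ∧ a ∨ a ∧ a) ∨ a)
= ¬¬¬¬(¬(¬a ∧ a ∨ a ∧ (a ∨ a)) ∨ a)
= ¬¬¬¬(¬(¬a ∧ a ∨ a ∧ a) ∨ a)
= ¬¬¬¬(¬a ∨ a)
= ¬¬(¬a ∨ a)
= ¬a ∨ a
= True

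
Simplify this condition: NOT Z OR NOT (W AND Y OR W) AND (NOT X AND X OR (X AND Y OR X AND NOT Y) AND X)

NOT Z OR NOT (W AND Y OR W) AND (NOT X AND X OR (X AND Y OR X AND NOT Y) AND X)
= NOT Z OR NOT (W AND Y OR W) AND (NOT X AND X OR X AND X)   (distribution)
= NOT Z OR NOT W AND (NOT X AND X OR X AND X)   (absorption)
= NOT Z OR NOT W AND X   (distribution)

NOT Z OR NOT W AND X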